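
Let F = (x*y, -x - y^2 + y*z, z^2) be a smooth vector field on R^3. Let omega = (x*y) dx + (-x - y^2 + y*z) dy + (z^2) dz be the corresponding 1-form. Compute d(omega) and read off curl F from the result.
d(omega) = (-y) dy ∧ dz + (0) dz ∧ dx + (-x - 1) dx ∧ dy; curl F = (-y, 0, -x - 1)

d omega = sum_{i<j} (∂f_j/∂x_i - ∂f_i/∂x_j) dx_i ∧ dx_j. Under the identification (dy ∧ dz, dz ∧ dx, dx ∧ dy) ↔ (e_x, e_y, e_z), the coefficients are exactly the components of curl F. Compute:
  ∂R/∂y - ∂Q/∂z = (0) - (y) = -y
  ∂P/∂z - ∂R/∂x = (0) - (0) = 0
  ∂Q/∂x - ∂P/∂y = (-1) - (x) = -x - 1.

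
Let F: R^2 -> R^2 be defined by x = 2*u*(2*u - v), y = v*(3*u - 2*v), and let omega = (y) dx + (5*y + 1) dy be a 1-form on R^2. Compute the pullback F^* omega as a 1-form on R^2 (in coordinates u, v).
F^* omega = (v*(24*u^2 + 23*u*v - 26*v^2 + 3)) du + (39*u^2*v - 86*u*v^2 + 3*u + 40*v^3 - 4*v) dv

Using F^*(f dg) = (f ∘ F) d(g ∘ F), substitute each coordinate x_i by F_i(u, v) in f_i, and replace dx_i by d F_i = (∂F_i/∂u) du + (∂F_i/∂v) dv.
  For the x component: f_1(F) = v*(3*u - 2*v); d F_1 = (8*u - 2*v) du + (-2*u) dv
  For the y component: f_2(F) = 15*u*v - 10*v^2 + 1; d F_2 = (3*v) du + (3*u - 4*v) dv
Combining and collecting du, dv coefficients:
  coeff of du: v*(24*u^2 + 23*u*v - 26*v^2 + 3)
  coeff of dv: 39*u^2*v - 86*u*v^2 + 3*u + 40*v^3 - 4*v
F^* omega = (v*(24*u^2 + 23*u*v - 26*v^2 + 3)) du + (39*u^2*v - 86*u*v^2 + 3*u + 40*v^3 - 4*v) dv.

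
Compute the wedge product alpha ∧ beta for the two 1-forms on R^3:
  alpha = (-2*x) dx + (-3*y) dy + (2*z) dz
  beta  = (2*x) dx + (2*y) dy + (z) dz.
alpha ∧ beta = (2*x*y) dx ∧ dy + (-6*x*z) dx ∧ dz + (-7*y*z) dy ∧ dz

Distribute the wedge, using dx_i ∧ dx_j = -dx_j ∧ dx_i and dx_i ∧ dx_i = 0. For each pair (i, j) with i < j, the coefficient of dx_i ∧ dx_j in alpha ∧ beta is (alpha_i * beta_j - alpha_j * beta_i). Collecting: alpha ∧ beta = (2*x*y) dx ∧ dy + (-6*x*z) dx ∧ dz + (-7*y*z) dy ∧ dz.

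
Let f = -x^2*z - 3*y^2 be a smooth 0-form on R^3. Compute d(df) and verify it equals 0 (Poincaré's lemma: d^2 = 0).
d(df) = 0

Step 1: df = sum_i (∂f/∂x_i) dx_i = (-2*x*z) dx + (-6*y) dy + (-x^2) dz.
Step 2: Apply d again. Using the 1-form formula, the coefficient of dx ∧ dy in d(df) is ∂^2 f/∂x ∂y - ∂^2 f/∂y ∂x = (0) - (0) = 0 (equality of mixed partials for smooth f).
Similarly for dx ∧ dz and dy ∧ dz — all coefficients vanish. So d(df) = 0.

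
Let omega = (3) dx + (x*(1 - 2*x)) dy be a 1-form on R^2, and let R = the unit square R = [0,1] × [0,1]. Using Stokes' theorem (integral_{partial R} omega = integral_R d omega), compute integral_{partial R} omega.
integral_(partial R) omega = -1

Stokes: integral_partial_R omega = integral_R d omega with d omega = (∂Q/∂x - ∂P/∂y) dx ∧ dy.
  ∂Q/∂x = 1 - 4*x
  ∂P/∂y = 0
  integrand = ∂Q/∂x - ∂P/∂y = 1 - 4*x.
Integrating over R: integral_0^1 integral_0^1 (1 - 4*x) dx dy = -1.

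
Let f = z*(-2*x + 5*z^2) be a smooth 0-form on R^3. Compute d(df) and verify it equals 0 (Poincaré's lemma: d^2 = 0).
d(df) = 0

Step 1: df = sum_i (∂f/∂x_i) dx_i = (-2*z) dx + (0) dy + (-2*x + 15*z^2) dz.
Step 2: Apply d again. Using the 1-form formula, the coefficient of dx ∧ dy in d(df) is ∂^2 f/∂x ∂y - ∂^2 f/∂y ∂x = (0) - (0) = 0 (equality of mixed partials for smooth f).
Similarly for dx ∧ dz and dy ∧ dz — all coefficients vanish. So d(df) = 0.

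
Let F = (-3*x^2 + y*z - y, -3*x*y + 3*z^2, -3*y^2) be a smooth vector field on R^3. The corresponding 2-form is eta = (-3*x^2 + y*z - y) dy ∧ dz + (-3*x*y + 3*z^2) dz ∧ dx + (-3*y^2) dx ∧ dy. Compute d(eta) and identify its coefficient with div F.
d(eta) = (-9*x) dx ∧ dy ∧ dz; div F = -9*x

For a 2-form in R^3 of the form above, applying d gives a 3-form with coefficient ∂P/∂x + ∂Q/∂y + ∂R/∂z:
  ∂P/∂x = -6*x
  ∂Q/∂y = -3*x
  ∂R/∂z = 0
Sum = -9*x, which is exactly div F.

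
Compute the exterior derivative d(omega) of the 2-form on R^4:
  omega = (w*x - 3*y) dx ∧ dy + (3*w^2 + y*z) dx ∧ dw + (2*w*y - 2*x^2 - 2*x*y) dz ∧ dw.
d(omega) = (x - z) dx ∧ dy ∧ dw + (-4*x - 3*y) dx ∧ dz ∧ dw + (2*w - 2*x) dy ∧ dz ∧ dw

For a 2-form omega = sum_{i<j} g_{ij} dx_i ∧ dx_j, the exterior derivative is
  d(omega) = sum_{i<j} d(g_{ij}) ∧ dx_i ∧ dx_j = sum_{i<j, k} (∂g_{ij}/∂x_k) dx_k ∧ dx_i ∧ dx_j.
Expand each term, using dx_k ∧ dx_i ∧ dx_j = sgn(permutation) dx_{(a)} ∧ dx_{(b)} ∧ dx_{(c)} with (a < b < c) sorted:
  d(w*x - 3*y) includes (∂/∂w)(w*x - 3*y) dw = (x) dw, which multiplied by dx ∧ dy gives (x) dx ∧ dy ∧ dw
  d(3*w^2 + y*z) includes (∂/∂y)(3*w^2 + y*z) dy = (z) dy, which multiplied by dx ∧ dw gives (-z) dx ∧ dy ∧ dw
  d(3*w^2 + y*z) includes (∂/∂z)(3*w^2 + y*z) dz = (y) dz, which multiplied by dx ∧ dw gives (-y) dx ∧ dz ∧ dw
  d(2*w*y - 2*x^2 - 2*x*y) includes (∂/∂x)(2*w*y - 2*x^2 - 2*x*y) dx = (-4*x - 2*y) dx, which multiplied by dz ∧ dw gives (-4*x - 2*y) dx ∧ dz ∧ dw
  d(2*w*y - 2*x^2 - 2*x*y) includes (∂/∂y)(2*w*y - 2*x^2 - 2*x*y) dy = (2*w - 2*x) dy, which multiplied by dz ∧ dw gives (2*w - 2*x) dy ∧ dz ∧ dw
Collecting like 3-forms: d(omega) = (x - z) dx ∧ dy ∧ dw + (-4*x - 3*y) dx ∧ dz ∧ dw + (2*w - 2*x) dy ∧ dz ∧ dw.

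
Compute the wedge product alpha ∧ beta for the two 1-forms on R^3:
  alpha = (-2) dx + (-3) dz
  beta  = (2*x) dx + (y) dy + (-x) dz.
alpha ∧ beta = (-2*y) dx ∧ dy + (8*x) dx ∧ dz + (3*y) dy ∧ dz

Distribute the wedge, using dx_i ∧ dx_j = -dx_j ∧ dx_i and dx_i ∧ dx_i = 0. For each pair (i, j) with i < j, the coefficient of dx_i ∧ dx_j in alpha ∧ beta is (alpha_i * beta_j - alpha_j * beta_i). Collecting: alpha ∧ beta = (-2*y) dx ∧ dy + (8*x) dx ∧ dz + (3*y) dy ∧ dz.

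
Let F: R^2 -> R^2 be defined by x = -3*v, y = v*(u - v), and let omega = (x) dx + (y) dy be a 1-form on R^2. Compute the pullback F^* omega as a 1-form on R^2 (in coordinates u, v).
F^* omega = (v^2*(u - v)) du + (v*(u^2 - 3*u*v + 2*v^2 + 9)) dv

Using F^*(f dg) = (f ∘ F) d(g ∘ F), substitute each coordinate x_i by F_i(u, v) in f_i, and replace dx_i by d F_i = (∂F_i/∂u) du + (∂F_i/∂v) dv.
  For the x component: f_1(F) = -3*v; d F_1 = (0) du + (-3) dv
  For the y component: f_2(F) = v*(u - v); d F_2 = (v) du + (u - 2*v) dv
Combining and collecting du, dv coefficients:
  coeff of du: v^2*(u - v)
  coeff of dv: v*(u^2 - 3*u*v + 2*v^2 + 9)
F^* omega = (v^2*(u - v)) du + (v*(u^2 - 3*u*v + 2*v^2 + 9)) dv.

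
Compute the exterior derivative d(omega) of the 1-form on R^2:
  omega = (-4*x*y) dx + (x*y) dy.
d(omega) = (4*x + y) dx ∧ dy

For a 1-form omega = sum_i f_i dx_i, the exterior derivative is
  d(omega) = sum_{i < j} (∂f_j/∂x_i - ∂f_i/∂x_j) dx_i ∧ dx_j.
  coefficient of dx ∧ dy: ∂f_2/∂x - ∂f_1/∂y = ∂(x*y)/∂x - ∂(-4*x*y)/∂y = 4*x + y
Assembling: d(omega) = (4*x + y) dx ∧ dy.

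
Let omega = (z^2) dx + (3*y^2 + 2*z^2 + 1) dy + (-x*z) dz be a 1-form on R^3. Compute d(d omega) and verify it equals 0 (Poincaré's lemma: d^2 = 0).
d(d omega) = 0

Step 1: d omega = sum_{i<j} (∂f_j/∂x_i - ∂f_i/∂x_j) dx_i ∧ dx_j:
  coeff of dx ∧ dy: 0
  coeff of dx ∧ dz: -3*z
  coeff of dy ∧ dz: -4*z
Step 2: Apply d again to each 2-form coefficient. The only possible 3-form in R^3 is dx ∧ dy ∧ dz, with coefficient
  ∂(coeff of dy∧dz)/∂x - ∂(coeff of dx∧dz)/∂y + ∂(coeff of dx∧dy)/∂z
  = ∂/∂x (-4*z) - ∂/∂y (-3*z) + ∂/∂z (0).
Each of these terms simplifies to sums of mixed partials that cancel in pairs. The result is 0 (by equality of mixed partials for smooth functions — Schwarz / Clairaut).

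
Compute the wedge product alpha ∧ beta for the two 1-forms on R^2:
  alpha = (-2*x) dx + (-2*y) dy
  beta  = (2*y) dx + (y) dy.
alpha ∧ beta = (2*y*(-x + 2*y)) dx ∧ dy

Distribute the wedge, using dx_i ∧ dx_j = -dx_j ∧ dx_i and dx_i ∧ dx_i = 0. For each pair (i, j) with i < j, the coefficient of dx_i ∧ dx_j in alpha ∧ beta is (alpha_i * beta_j - alpha_j * beta_i). Collecting: alpha ∧ beta = (2*y*(-x + 2*y)) dx ∧ dy.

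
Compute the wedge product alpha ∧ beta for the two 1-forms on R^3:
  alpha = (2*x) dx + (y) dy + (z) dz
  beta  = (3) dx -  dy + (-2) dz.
alpha ∧ beta = (-2*x - 3*y) dx ∧ dy + (-4*x - 3*z) dx ∧ dz + (-2*y + z) dy ∧ dz

Distribute the wedge, using dx_i ∧ dx_j = -dx_j ∧ dx_i and dx_i ∧ dx_i = 0. For each pair (i, j) with i < j, the coefficient of dx_i ∧ dx_j in alpha ∧ beta is (alpha_i * beta_j - alpha_j * beta_i). Collecting: alpha ∧ beta = (-2*x - 3*y) dx ∧ dy + (-4*x - 3*z) dx ∧ dz + (-2*y + z) dy ∧ dz.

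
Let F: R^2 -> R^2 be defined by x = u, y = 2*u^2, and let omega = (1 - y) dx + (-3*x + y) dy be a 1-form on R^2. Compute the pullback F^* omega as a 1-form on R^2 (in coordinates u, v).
F^* omega = (8*u^3 - 14*u^2 + 1) du

Using F^*(f dg) = (f ∘ F) d(g ∘ F), substitute each coordinate x_i by F_i(u, v) in f_i, and replace dx_i by d F_i = (∂F_i/∂u) du + (∂F_i/∂v) dv.
  For the x component: f_1(F) = 1 - 2*u^2; d F_1 = (1) du + (0) dv
  For the y component: f_2(F) = u*(2*u - 3); d F_2 = (4*u) du + (0) dv
Combining and collecting du, dv coefficients:
  coeff of du: 8*u^3 - 14*u^2 + 1
  coeff of dv: 0
F^* omega = (8*u^3 - 14*u^2 + 1) du.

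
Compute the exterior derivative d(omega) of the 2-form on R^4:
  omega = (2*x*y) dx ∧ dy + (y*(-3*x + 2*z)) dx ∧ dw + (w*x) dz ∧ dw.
d(omega) = (3*x - 2*z) dx ∧ dy ∧ dw + (w - 2*y) dx ∧ dz ∧ dw

For a 2-form omega = sum_{i<j} g_{ij} dx_i ∧ dx_j, the exterior derivative is
  d(omega) = sum_{i<j} d(g_{ij}) ∧ dx_i ∧ dx_j = sum_{i<j, k} (∂g_{ij}/∂x_k) dx_k ∧ dx_i ∧ dx_j.
Expand each term, using dx_k ∧ dx_i ∧ dx_j = sgn(permutation) dx_{(a)} ∧ dx_{(b)} ∧ dx_{(c)} with (a < b < c) sorted:
  d(y*(-3*x + 2*z)) includes (∂/∂y)(y*(-3*x + 2*z)) dy = (-3*x + 2*z) dy, which multiplied by dx ∧ dw gives (3*x - 2*z) dx ∧ dy ∧ dw
  d(y*(-3*x + 2*z)) includes (∂/∂z)(y*(-3*x + 2*z)) dz = (2*y) dz, which multiplied by dx ∧ dw gives (-2*y) dx ∧ dz ∧ dw
  d(w*x) includes (∂/∂x)(w*x) dx = (w) dx, which multiplied by dz ∧ dw gives (w) dx ∧ dz ∧ dw
Collecting like 3-forms: d(omega) = (3*x - 2*z) dx ∧ dy ∧ dw + (w - 2*y) dx ∧ dz ∧ dw.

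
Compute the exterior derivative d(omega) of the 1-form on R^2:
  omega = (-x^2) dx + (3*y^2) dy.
d(omega) = 0

For a 1-form omega = sum_i f_i dx_i, the exterior derivative is
  d(omega) = sum_{i < j} (∂f_j/∂x_i - ∂f_i/∂x_j) dx_i ∧ dx_j.

Assembling: d(omega) = 0.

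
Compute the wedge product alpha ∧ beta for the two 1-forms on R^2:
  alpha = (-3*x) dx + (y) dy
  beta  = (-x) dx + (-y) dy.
alpha ∧ beta = (4*x*y) dx ∧ dy

Distribute the wedge, using dx_i ∧ dx_j = -dx_j ∧ dx_i and dx_i ∧ dx_i = 0. For each pair (i, j) with i < j, the coefficient of dx_i ∧ dx_j in alpha ∧ beta is (alpha_i * beta_j - alpha_j * beta_i). Collecting: alpha ∧ beta = (4*x*y) dx ∧ dy.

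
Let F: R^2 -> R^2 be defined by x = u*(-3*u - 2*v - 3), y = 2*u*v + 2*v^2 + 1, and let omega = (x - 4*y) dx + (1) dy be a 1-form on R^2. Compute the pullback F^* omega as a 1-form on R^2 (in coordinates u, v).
F^* omega = (18*u^3 + 66*u^2*v + 27*u^2 + 68*u*v^2 + 36*u*v + 33*u + 16*v^3 + 24*v^2 + 10*v + 12) du + (6*u^3 + 20*u^2*v + 6*u^2 + 16*u*v^2 + 10*u + 4*v) dv

Using F^*(f dg) = (f ∘ F) d(g ∘ F), substitute each coordinate x_i by F_i(u, v) in f_i, and replace dx_i by d F_i = (∂F_i/∂u) du + (∂F_i/∂v) dv.
  For the x component: f_1(F) = -3*u^2 - 10*u*v - 3*u - 8*v^2 - 4; d F_1 = (-6*u - 2*v - 3) du + (-2*u) dv
  For the y component: f_2(F) = 1; d F_2 = (2*v) du + (2*u + 4*v) dv
Combining and collecting du, dv coefficients:
  coeff of du: 18*u^3 + 66*u^2*v + 27*u^2 + 68*u*v^2 + 36*u*v + 33*u + 16*v^3 + 24*v^2 + 10*v + 12
  coeff of dv: 6*u^3 + 20*u^2*v + 6*u^2 + 16*u*v^2 + 10*u + 4*v
F^* omega = (18*u^3 + 66*u^2*v + 27*u^2 + 68*u*v^2 + 36*u*v + 33*u + 16*v^3 + 24*v^2 + 10*v + 12) du + (6*u^3 + 20*u^2*v + 6*u^2 + 16*u*v^2 + 10*u + 4*v) dv.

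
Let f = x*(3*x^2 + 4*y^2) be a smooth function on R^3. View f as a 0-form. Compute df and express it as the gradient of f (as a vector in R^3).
df = (9*x^2 + 4*y^2) dx + (8*x*y) dy + (0) dz; grad f = (9*x^2 + 4*y^2, 8*x*y, 0)

For a 0-form f, d f = (∂f/∂x) dx + (∂f/∂y) dy + (∂f/∂z) dz. The components of the vector representation are exactly the entries of grad f in Cartesian coordinates:
  ∂f/∂x = 9*x^2 + 4*y^2
  ∂f/∂y = 8*x*y
  ∂f/∂z = 0.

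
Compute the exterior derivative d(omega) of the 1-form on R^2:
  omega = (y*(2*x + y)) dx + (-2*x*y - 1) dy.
d(omega) = (-2*x - 4*y) dx ∧ dy

For a 1-form omega = sum_i f_i dx_i, the exterior derivative is
  d(omega) = sum_{i < j} (∂f_j/∂x_i - ∂f_i/∂x_j) dx_i ∧ dx_j.
  coefficient of dx ∧ dy: ∂f_2/∂x - ∂f_1/∂y = ∂(-2*x*y - 1)/∂x - ∂(y*(2*x + y))/∂y = -2*x - 4*y
Assembling: d(omega) = (-2*x - 4*y) dx ∧ dy.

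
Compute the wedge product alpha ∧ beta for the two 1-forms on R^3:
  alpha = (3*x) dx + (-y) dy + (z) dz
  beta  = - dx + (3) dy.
alpha ∧ beta = (9*x - y) dx ∧ dy + (z) dx ∧ dz + (-3*z) dy ∧ dz

Distribute the wedge, using dx_i ∧ dx_j = -dx_j ∧ dx_i and dx_i ∧ dx_i = 0. For each pair (i, j) with i < j, the coefficient of dx_i ∧ dx_j in alpha ∧ beta is (alpha_i * beta_j - alpha_j * beta_i). Collecting: alpha ∧ beta = (9*x - y) dx ∧ dy + (z) dx ∧ dz + (-3*z) dy ∧ dz.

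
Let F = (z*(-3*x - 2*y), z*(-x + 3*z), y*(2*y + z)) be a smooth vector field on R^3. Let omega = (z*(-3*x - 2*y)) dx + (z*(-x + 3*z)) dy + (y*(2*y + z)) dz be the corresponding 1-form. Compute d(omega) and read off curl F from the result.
d(omega) = (x + 4*y - 5*z) dy ∧ dz + (-3*x - 2*y) dz ∧ dx + (z) dx ∧ dy; curl F = (x + 4*y - 5*z, -3*x - 2*y, z)

d omega = sum_{i<j} (∂f_j/∂x_i - ∂f_i/∂x_j) dx_i ∧ dx_j. Under the identification (dy ∧ dz, dz ∧ dx, dx ∧ dy) ↔ (e_x, e_y, e_z), the coefficients are exactly the components of curl F. Compute:
  ∂R/∂y - ∂Q/∂z = (4*y + z) - (-x + 6*z) = x + 4*y - 5*z
  ∂P/∂z - ∂R/∂x = (-3*x - 2*y) - (0) = -3*x - 2*y
  ∂Q/∂x - ∂P/∂y = (-z) - (-2*z) = z.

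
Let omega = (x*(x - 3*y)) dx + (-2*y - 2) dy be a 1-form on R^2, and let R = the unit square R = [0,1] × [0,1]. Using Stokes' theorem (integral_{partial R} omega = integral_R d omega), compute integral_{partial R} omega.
integral_(partial R) omega = 3/2

Stokes: integral_partial_R omega = integral_R d omega with d omega = (∂Q/∂x - ∂P/∂y) dx ∧ dy.
  ∂Q/∂x = 0
  ∂P/∂y = -3*x
  integrand = ∂Q/∂x - ∂P/∂y = 3*x.
Integrating over R: integral_0^1 integral_0^1 (3*x) dx dy = 3/2.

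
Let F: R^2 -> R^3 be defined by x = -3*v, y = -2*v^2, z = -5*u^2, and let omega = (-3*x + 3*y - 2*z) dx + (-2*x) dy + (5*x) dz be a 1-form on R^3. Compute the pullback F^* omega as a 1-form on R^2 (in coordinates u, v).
F^* omega = (150*u*v) du + (-30*u^2 - 6*v^2 - 27*v) dv

Using F^*(f dg) = (f ∘ F) d(g ∘ F), substitute each coordinate x_i by F_i(u, v) in f_i, and replace dx_i by d F_i = (∂F_i/∂u) du + (∂F_i/∂v) dv.
  For the x component: f_1(F) = 10*u^2 - 6*v^2 + 9*v; d F_1 = (0) du + (-3) dv
  For the y component: f_2(F) = 6*v; d F_2 = (0) du + (-4*v) dv
  For the z component: f_3(F) = -15*v; d F_3 = (-10*u) du + (0) dv
Combining and collecting du, dv coefficients:
  coeff of du: 150*u*v
  coeff of dv: -30*u^2 - 6*v^2 - 27*v
F^* omega = (150*u*v) du + (-30*u^2 - 6*v^2 - 27*v) dv.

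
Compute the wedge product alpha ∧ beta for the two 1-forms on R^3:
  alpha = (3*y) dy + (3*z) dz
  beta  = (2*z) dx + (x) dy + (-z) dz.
alpha ∧ beta = (-6*y*z) dx ∧ dy + (-3*z*(x + y)) dy ∧ dz + (-6*z^2) dx ∧ dz

Distribute the wedge, using dx_i ∧ dx_j = -dx_j ∧ dx_i and dx_i ∧ dx_i = 0. For each pair (i, j) with i < j, the coefficient of dx_i ∧ dx_j in alpha ∧ beta is (alpha_i * beta_j - alpha_j * beta_i). Collecting: alpha ∧ beta = (-6*y*z) dx ∧ dy + (-3*z*(x + y)) dy ∧ dz + (-6*z^2) dx ∧ dz.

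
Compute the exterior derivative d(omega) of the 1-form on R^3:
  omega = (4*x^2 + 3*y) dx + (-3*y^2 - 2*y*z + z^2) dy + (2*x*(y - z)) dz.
d(omega) = (-3) dx ∧ dy + (2*y - 2*z) dx ∧ dz + (2*x + 2*y - 2*z) dy ∧ dz

For a 1-form omega = sum_i f_i dx_i, the exterior derivative is
  d(omega) = sum_{i < j} (∂f_j/∂x_i - ∂f_i/∂x_j) dx_i ∧ dx_j.
  coefficient of dx ∧ dy: ∂f_2/∂x - ∂f_1/∂y = ∂(-3*y^2 - 2*y*z + z^2)/∂x - ∂(4*x^2 + 3*y)/∂y = -3
  coefficient of dx ∧ dz: ∂f_3/∂x - ∂f_1/∂z = ∂(2*x*(y - z))/∂x - ∂(4*x^2 + 3*y)/∂z = 2*y - 2*z
  coefficient of dy ∧ dz: ∂f_3/∂y - ∂f_2/∂z = ∂(2*x*(y - z))/∂y - ∂(-3*y^2 - 2*y*z + z^2)/∂z = 2*x + 2*y - 2*z
Assembling: d(omega) = (-3) dx ∧ dy + (2*y - 2*z) dx ∧ dz + (2*x + 2*y - 2*z) dy ∧ dz.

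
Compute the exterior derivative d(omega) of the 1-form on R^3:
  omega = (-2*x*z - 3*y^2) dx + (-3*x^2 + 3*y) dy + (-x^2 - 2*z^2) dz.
d(omega) = (-6*x + 6*y) dx ∧ dy

For a 1-form omega = sum_i f_i dx_i, the exterior derivative is
  d(omega) = sum_{i < j} (∂f_j/∂x_i - ∂f_i/∂x_j) dx_i ∧ dx_j.
  coefficient of dx ∧ dy: ∂f_2/∂x - ∂f_1/∂y = ∂(-3*x^2 + 3*y)/∂x - ∂(-2*x*z - 3*y^2)/∂y = -6*x + 6*y
Assembling: d(omega) = (-6*x + 6*y) dx ∧ dy.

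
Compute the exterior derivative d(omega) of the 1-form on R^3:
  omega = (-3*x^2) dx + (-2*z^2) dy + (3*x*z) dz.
d(omega) = (3*z) dx ∧ dz + (4*z) dy ∧ dz

For a 1-form omega = sum_i f_i dx_i, the exterior derivative is
  d(omega) = sum_{i < j} (∂f_j/∂x_i - ∂f_i/∂x_j) dx_i ∧ dx_j.
  coefficient of dx ∧ dz: ∂f_3/∂x - ∂f_1/∂z = ∂(3*x*z)/∂x - ∂(-3*x^2)/∂z = 3*z
  coefficient of dy ∧ dz: ∂f_3/∂y - ∂f_2/∂z = ∂(3*x*z)/∂y - ∂(-2*z^2)/∂z = 4*z
Assembling: d(omega) = (3*z) dx ∧ dz + (4*z) dy ∧ dz.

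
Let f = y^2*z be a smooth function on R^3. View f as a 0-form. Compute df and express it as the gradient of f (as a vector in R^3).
df = (0) dx + (2*y*z) dy + (y^2) dz; grad f = (0, 2*y*z, y^2)

For a 0-form f, d f = (∂f/∂x) dx + (∂f/∂y) dy + (∂f/∂z) dz. The components of the vector representation are exactly the entries of grad f in Cartesian coordinates:
  ∂f/∂x = 0
  ∂f/∂y = 2*y*z
  ∂f/∂z = y^2.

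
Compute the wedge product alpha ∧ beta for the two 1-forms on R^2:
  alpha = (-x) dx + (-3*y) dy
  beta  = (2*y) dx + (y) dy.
alpha ∧ beta = (y*(-x + 6*y)) dx ∧ dy

Distribute the wedge, using dx_i ∧ dx_j = -dx_j ∧ dx_i and dx_i ∧ dx_i = 0. For each pair (i, j) with i < j, the coefficient of dx_i ∧ dx_j in alpha ∧ beta is (alpha_i * beta_j - alpha_j * beta_i). Collecting: alpha ∧ beta = (y*(-x + 6*y)) dx ∧ dy.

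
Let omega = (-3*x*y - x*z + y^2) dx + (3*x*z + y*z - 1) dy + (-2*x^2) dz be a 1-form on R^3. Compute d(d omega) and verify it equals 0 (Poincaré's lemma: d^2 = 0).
d(d omega) = 0

Step 1: d omega = sum_{i<j} (∂f_j/∂x_i - ∂f_i/∂x_j) dx_i ∧ dx_j:
  coeff of dx ∧ dy: 3*x - 2*y + 3*z
  coeff of dx ∧ dz: -3*x
  coeff of dy ∧ dz: -3*x - y
Step 2: Apply d again to each 2-form coefficient. The only possible 3-form in R^3 is dx ∧ dy ∧ dz, with coefficient
  ∂(coeff of dy∧dz)/∂x - ∂(coeff of dx∧dz)/∂y + ∂(coeff of dx∧dy)/∂z
  = ∂/∂x (-3*x - y) - ∂/∂y (-3*x) + ∂/∂z (3*x - 2*y + 3*z).
Each of these terms simplifies to sums of mixed partials that cancel in pairs. The result is 0 (by equality of mixed partials for smooth functions — Schwarz / Clairaut).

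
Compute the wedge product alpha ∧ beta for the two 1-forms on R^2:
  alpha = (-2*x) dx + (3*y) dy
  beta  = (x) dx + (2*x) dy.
alpha ∧ beta = (-x*(4*x + 3*y)) dx ∧ dy

Distribute the wedge, using dx_i ∧ dx_j = -dx_j ∧ dx_i and dx_i ∧ dx_i = 0. For each pair (i, j) with i < j, the coefficient of dx_i ∧ dx_j in alpha ∧ beta is (alpha_i * beta_j - alpha_j * beta_i). Collecting: alpha ∧ beta = (-x*(4*x + 3*y)) dx ∧ dy.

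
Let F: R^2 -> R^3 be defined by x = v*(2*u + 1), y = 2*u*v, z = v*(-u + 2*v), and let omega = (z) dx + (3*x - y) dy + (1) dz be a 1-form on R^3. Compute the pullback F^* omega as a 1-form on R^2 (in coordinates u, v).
F^* omega = (v*(6*u*v + 4*v^2 + 6*v - 1)) du + (6*u^2*v + 4*u*v^2 + 5*u*v - u + 2*v^2 + 4*v) dv

Using F^*(f dg) = (f ∘ F) d(g ∘ F), substitute each coordinate x_i by F_i(u, v) in f_i, and replace dx_i by d F_i = (∂F_i/∂u) du + (∂F_i/∂v) dv.
  For the x component: f_1(F) = v*(-u + 2*v); d F_1 = (2*v) du + (2*u + 1) dv
  For the y component: f_2(F) = v*(4*u + 3); d F_2 = (2*v) du + (2*u) dv
  For the z component: f_3(F) = 1; d F_3 = (-v) du + (-u + 4*v) dv
Combining and collecting du, dv coefficients:
  coeff of du: v*(6*u*v + 4*v^2 + 6*v - 1)
  coeff of dv: 6*u^2*v + 4*u*v^2 + 5*u*v - u + 2*v^2 + 4*v
F^* omega = (v*(6*u*v + 4*v^2 + 6*v - 1)) du + (6*u^2*v + 4*u*v^2 + 5*u*v - u + 2*v^2 + 4*v) dv.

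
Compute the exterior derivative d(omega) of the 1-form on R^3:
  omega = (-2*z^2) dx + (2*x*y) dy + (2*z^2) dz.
d(omega) = (2*y) dx ∧ dy + (4*z) dx ∧ dz

For a 1-form omega = sum_i f_i dx_i, the exterior derivative is
  d(omega) = sum_{i < j} (∂f_j/∂x_i - ∂f_i/∂x_j) dx_i ∧ dx_j.
  coefficient of dx ∧ dy: ∂f_2/∂x - ∂f_1/∂y = ∂(2*x*y)/∂x - ∂(-2*z^2)/∂y = 2*y
  coefficient of dx ∧ dz: ∂f_3/∂x - ∂f_1/∂z = ∂(2*z^2)/∂x - ∂(-2*z^2)/∂z = 4*z
Assembling: d(omega) = (2*y) dx ∧ dy + (4*z) dx ∧ dz.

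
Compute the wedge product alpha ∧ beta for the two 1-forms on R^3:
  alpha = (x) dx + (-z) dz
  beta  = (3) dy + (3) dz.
alpha ∧ beta = (3*x) dx ∧ dy + (3*x) dx ∧ dz + (3*z) dy ∧ dz

Distribute the wedge, using dx_i ∧ dx_j = -dx_j ∧ dx_i and dx_i ∧ dx_i = 0. For each pair (i, j) with i < j, the coefficient of dx_i ∧ dx_j in alpha ∧ beta is (alpha_i * beta_j - alpha_j * beta_i). Collecting: alpha ∧ beta = (3*x) dx ∧ dy + (3*x) dx ∧ dz + (3*z) dy ∧ dz.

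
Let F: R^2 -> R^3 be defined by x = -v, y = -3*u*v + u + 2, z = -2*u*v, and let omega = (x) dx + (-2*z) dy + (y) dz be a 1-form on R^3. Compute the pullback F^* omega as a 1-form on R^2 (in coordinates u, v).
F^* omega = (2*v*(-3*u*v + u - 2)) du + (-6*u^2*v - 2*u^2 - 4*u + v) dv

Using F^*(f dg) = (f ∘ F) d(g ∘ F), substitute each coordinate x_i by F_i(u, v) in f_i, and replace dx_i by d F_i = (∂F_i/∂u) du + (∂F_i/∂v) dv.
  For the x component: f_1(F) = -v; d F_1 = (0) du + (-1) dv
  For the y component: f_2(F) = 4*u*v; d F_2 = (1 - 3*v) du + (-3*u) dv
  For the z component: f_3(F) = -3*u*v + u + 2; d F_3 = (-2*v) du + (-2*u) dv
Combining and collecting du, dv coefficients:
  coeff of du: 2*v*(-3*u*v + u - 2)
  coeff of dv: -6*u^2*v - 2*u^2 - 4*u + v
F^* omega = (2*v*(-3*u*v + u - 2)) du + (-6*u^2*v - 2*u^2 - 4*u + v) dv.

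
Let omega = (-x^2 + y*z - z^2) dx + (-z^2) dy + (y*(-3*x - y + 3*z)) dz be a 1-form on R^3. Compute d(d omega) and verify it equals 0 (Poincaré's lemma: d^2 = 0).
d(d omega) = 0

Step 1: d omega = sum_{i<j} (∂f_j/∂x_i - ∂f_i/∂x_j) dx_i ∧ dx_j:
  coeff of dx ∧ dy: -z
  coeff of dx ∧ dz: -4*y + 2*z
  coeff of dy ∧ dz: -3*x - 2*y + 5*z
Step 2: Apply d again to each 2-form coefficient. The only possible 3-form in R^3 is dx ∧ dy ∧ dz, with coefficient
  ∂(coeff of dy∧dz)/∂x - ∂(coeff of dx∧dz)/∂y + ∂(coeff of dx∧dy)/∂z
  = ∂/∂x (-3*x - 2*y + 5*z) - ∂/∂y (-4*y + 2*z) + ∂/∂z (-z).
Each of these terms simplifies to sums of mixed partials that cancel in pairs. The result is 0 (by equality of mixed partials for smooth functions — Schwarz / Clairaut).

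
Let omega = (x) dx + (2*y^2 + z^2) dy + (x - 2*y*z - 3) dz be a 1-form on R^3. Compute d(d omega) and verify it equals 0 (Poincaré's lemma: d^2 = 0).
d(d omega) = 0

Step 1: d omega = sum_{i<j} (∂f_j/∂x_i - ∂f_i/∂x_j) dx_i ∧ dx_j:
  coeff of dx ∧ dy: 0
  coeff of dx ∧ dz: 1
  coeff of dy ∧ dz: -4*z
Step 2: Apply d again to each 2-form coefficient. The only possible 3-form in R^3 is dx ∧ dy ∧ dz, with coefficient
  ∂(coeff of dy∧dz)/∂x - ∂(coeff of dx∧dz)/∂y + ∂(coeff of dx∧dy)/∂z
  = ∂/∂x (-4*z) - ∂/∂y (1) + ∂/∂z (0).
Each of these terms simplifies to sums of mixed partials that cancel in pairs. The result is 0 (by equality of mixed partials for smooth functions — Schwarz / Clairaut).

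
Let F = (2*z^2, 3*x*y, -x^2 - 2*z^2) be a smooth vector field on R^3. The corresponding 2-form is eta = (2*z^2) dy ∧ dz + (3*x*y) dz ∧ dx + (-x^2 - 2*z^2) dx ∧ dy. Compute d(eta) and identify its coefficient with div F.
d(eta) = (3*x - 4*z) dx ∧ dy ∧ dz; div F = 3*x - 4*z

For a 2-form in R^3 of the form above, applying d gives a 3-form with coefficient ∂P/∂x + ∂Q/∂y + ∂R/∂z:
  ∂P/∂x = 0
  ∂Q/∂y = 3*x
  ∂R/∂z = -4*z
Sum = 3*x - 4*z, which is exactly div F.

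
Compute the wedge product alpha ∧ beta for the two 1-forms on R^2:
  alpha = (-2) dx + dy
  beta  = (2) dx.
alpha ∧ beta = (-2) dx ∧ dy

Distribute the wedge, using dx_i ∧ dx_j = -dx_j ∧ dx_i and dx_i ∧ dx_i = 0. For each pair (i, j) with i < j, the coefficient of dx_i ∧ dx_j in alpha ∧ beta is (alpha_i * beta_j - alpha_j * beta_i). Collecting: alpha ∧ beta = (-2) dx ∧ dy.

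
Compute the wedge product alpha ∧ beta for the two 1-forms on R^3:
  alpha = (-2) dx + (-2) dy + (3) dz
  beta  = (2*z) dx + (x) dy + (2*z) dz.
alpha ∧ beta = (-2*x + 4*z) dx ∧ dy + (-10*z) dx ∧ dz + (-3*x - 4*z) dy ∧ dz

Distribute the wedge, using dx_i ∧ dx_j = -dx_j ∧ dx_i and dx_i ∧ dx_i = 0. For each pair (i, j) with i < j, the coefficient of dx_i ∧ dx_j in alpha ∧ beta is (alpha_i * beta_j - alpha_j * beta_i). Collecting: alpha ∧ beta = (-2*x + 4*z) dx ∧ dy + (-10*z) dx ∧ dz + (-3*x - 4*z) dy ∧ dz.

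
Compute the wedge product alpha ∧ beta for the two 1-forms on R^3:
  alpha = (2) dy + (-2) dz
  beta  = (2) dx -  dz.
alpha ∧ beta = (-4) dx ∧ dy + (-2) dy ∧ dz + (4) dx ∧ dz

Distribute the wedge, using dx_i ∧ dx_j = -dx_j ∧ dx_i and dx_i ∧ dx_i = 0. For each pair (i, j) with i < j, the coefficient of dx_i ∧ dx_j in alpha ∧ beta is (alpha_i * beta_j - alpha_j * beta_i). Collecting: alpha ∧ beta = (-4) dx ∧ dy + (-2) dy ∧ dz + (4) dx ∧ dz.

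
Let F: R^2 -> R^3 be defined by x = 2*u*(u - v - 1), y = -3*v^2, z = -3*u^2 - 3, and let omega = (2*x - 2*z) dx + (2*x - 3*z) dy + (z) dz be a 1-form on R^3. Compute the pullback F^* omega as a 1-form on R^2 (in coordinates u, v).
F^* omega = (58*u^3 - 36*u^2*v - 36*u^2 + 8*u*v^2 + 16*u*v + 50*u - 12*v - 12) du + (-20*u^3 - 70*u^2*v + 8*u^2 + 24*u*v^2 + 24*u*v - 12*u - 54*v) dv

Using F^*(f dg) = (f ∘ F) d(g ∘ F), substitute each coordinate x_i by F_i(u, v) in f_i, and replace dx_i by d F_i = (∂F_i/∂u) du + (∂F_i/∂v) dv.
  For the x component: f_1(F) = 10*u^2 - 4*u*v - 4*u + 6; d F_1 = (4*u - 2*v - 2) du + (-2*u) dv
  For the y component: f_2(F) = 13*u^2 - 4*u*v - 4*u + 9; d F_2 = (0) du + (-6*v) dv
  For the z component: f_3(F) = -3*u^2 - 3; d F_3 = (-6*u) du + (0) dv
Combining and collecting du, dv coefficients:
  coeff of du: 58*u^3 - 36*u^2*v - 36*u^2 + 8*u*v^2 + 16*u*v + 50*u - 12*v - 12
  coeff of dv: -20*u^3 - 70*u^2*v + 8*u^2 + 24*u*v^2 + 24*u*v - 12*u - 54*v
F^* omega = (58*u^3 - 36*u^2*v - 36*u^2 + 8*u*v^2 + 16*u*v + 50*u - 12*v - 12) du + (-20*u^3 - 70*u^2*v + 8*u^2 + 24*u*v^2 + 24*u*v - 12*u - 54*v) dv.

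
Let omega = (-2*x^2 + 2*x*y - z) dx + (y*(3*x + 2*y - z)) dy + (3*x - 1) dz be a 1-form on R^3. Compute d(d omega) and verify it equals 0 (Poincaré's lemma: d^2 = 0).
d(d omega) = 0

Step 1: d omega = sum_{i<j} (∂f_j/∂x_i - ∂f_i/∂x_j) dx_i ∧ dx_j:
  coeff of dx ∧ dy: -2*x + 3*y
  coeff of dx ∧ dz: 4
  coeff of dy ∧ dz: y
Step 2: Apply d again to each 2-form coefficient. The only possible 3-form in R^3 is dx ∧ dy ∧ dz, with coefficient
  ∂(coeff of dy∧dz)/∂x - ∂(coeff of dx∧dz)/∂y + ∂(coeff of dx∧dy)/∂z
  = ∂/∂x (y) - ∂/∂y (4) + ∂/∂z (-2*x + 3*y).
Each of these terms simplifies to sums of mixed partials that cancel in pairs. The result is 0 (by equality of mixed partials for smooth functions — Schwarz / Clairaut).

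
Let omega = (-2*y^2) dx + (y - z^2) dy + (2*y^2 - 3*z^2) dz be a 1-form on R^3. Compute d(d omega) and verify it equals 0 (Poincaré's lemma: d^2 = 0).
d(d omega) = 0

Step 1: d omega = sum_{i<j} (∂f_j/∂x_i - ∂f_i/∂x_j) dx_i ∧ dx_j:
  coeff of dx ∧ dy: 4*y
  coeff of dx ∧ dz: 0
  coeff of dy ∧ dz: 4*y + 2*z
Step 2: Apply d again to each 2-form coefficient. The only possible 3-form in R^3 is dx ∧ dy ∧ dz, with coefficient
  ∂(coeff of dy∧dz)/∂x - ∂(coeff of dx∧dz)/∂y + ∂(coeff of dx∧dy)/∂z
  = ∂/∂x (4*y + 2*z) - ∂/∂y (0) + ∂/∂z (4*y).
Each of these terms simplifies to sums of mixed partials that cancel in pairs. The result is 0 (by equality of mixed partials for smooth functions — Schwarz / Clairaut).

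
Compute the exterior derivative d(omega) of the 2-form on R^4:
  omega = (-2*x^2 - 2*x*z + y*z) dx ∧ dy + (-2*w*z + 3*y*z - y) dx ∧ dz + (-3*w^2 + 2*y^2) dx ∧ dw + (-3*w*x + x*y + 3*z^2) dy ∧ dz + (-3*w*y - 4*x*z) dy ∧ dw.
d(omega) = (-3*w - 2*x + 2*y - 3*z + 1) dx ∧ dy ∧ dz + (-2*z) dx ∧ dz ∧ dw + (-4*y - 4*z) dx ∧ dy ∧ dw + (x) dy ∧ dz ∧ dw

For a 2-form omega = sum_{i<j} g_{ij} dx_i ∧ dx_j, the exterior derivative is
  d(omega) = sum_{i<j} d(g_{ij}) ∧ dx_i ∧ dx_j = sum_{i<j, k} (∂g_{ij}/∂x_k) dx_k ∧ dx_i ∧ dx_j.
Expand each term, using dx_k ∧ dx_i ∧ dx_j = sgn(permutation) dx_{(a)} ∧ dx_{(b)} ∧ dx_{(c)} with (a < b < c) sorted:
  d(-2*x^2 - 2*x*z + y*z) includes (∂/∂z)(-2*x^2 - 2*x*z + y*z) dz = (-2*x + y) dz, which multiplied by dx ∧ dy gives (-2*x + y) dx ∧ dy ∧ dz
  d(-2*w*z + 3*y*z - y) includes (∂/∂y)(-2*w*z + 3*y*z - y) dy = (3*z - 1) dy, which multiplied by dx ∧ dz gives (1 - 3*z) dx ∧ dy ∧ dz
  d(-2*w*z + 3*y*z - y) includes (∂/∂w)(-2*w*z + 3*y*z - y) dw = (-2*z) dw, which multiplied by dx ∧ dz gives (-2*z) dx ∧ dz ∧ dw
  d(-3*w^2 + 2*y^2) includes (∂/∂y)(-3*w^2 + 2*y^2) dy = (4*y) dy, which multiplied by dx ∧ dw gives (-4*y) dx ∧ dy ∧ dw
  d(-3*w*x + x*y + 3*z^2) includes (∂/∂x)(-3*w*x + x*y + 3*z^2) dx = (-3*w + y) dx, which multiplied by dy ∧ dz gives (-3*w + y) dx ∧ dy ∧ dz
  d(-3*w*x + x*y + 3*z^2) includes (∂/∂w)(-3*w*x + x*y + 3*z^2) dw = (-3*x) dw, which multiplied by dy ∧ dz gives (-3*x) dy ∧ dz ∧ dw
  d(-3*w*y - 4*x*z) includes (∂/∂x)(-3*w*y - 4*x*z) dx = (-4*z) dx, which multiplied by dy ∧ dw gives (-4*z) dx ∧ dy ∧ dw
  d(-3*w*y - 4*x*z) includes (∂/∂z)(-3*w*y - 4*x*z) dz = (-4*x) dz, which multiplied by dy ∧ dw gives (4*x) dy ∧ dz ∧ dw
Collecting like 3-forms: d(omega) = (-3*w - 2*x + 2*y - 3*z + 1) dx ∧ dy ∧ dz + (-2*z) dx ∧ dz ∧ dw + (-4*y - 4*z) dx ∧ dy ∧ dw + (x) dy ∧ dz ∧ dw.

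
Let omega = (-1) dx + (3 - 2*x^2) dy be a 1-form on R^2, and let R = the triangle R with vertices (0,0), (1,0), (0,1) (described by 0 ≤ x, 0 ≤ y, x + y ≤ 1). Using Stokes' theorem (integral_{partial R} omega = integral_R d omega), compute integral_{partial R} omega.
integral_(partial R) omega = -2/3

Stokes: integral_partial_R omega = integral_R d omega with d omega = (∂Q/∂x - ∂P/∂y) dx ∧ dy.
  ∂Q/∂x = -4*x
  ∂P/∂y = 0
  integrand = ∂Q/∂x - ∂P/∂y = -4*x.
Integrating over R: integral_0^1 integral_0^{1-x} (-4*x) dy dx = -2/3.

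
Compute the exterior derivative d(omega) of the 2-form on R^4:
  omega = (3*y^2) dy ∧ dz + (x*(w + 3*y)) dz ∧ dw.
d(omega) = (w + 3*y) dx ∧ dz ∧ dw + (3*x) dy ∧ dz ∧ dw

For a 2-form omega = sum_{i<j} g_{ij} dx_i ∧ dx_j, the exterior derivative is
  d(omega) = sum_{i<j} d(g_{ij}) ∧ dx_i ∧ dx_j = sum_{i<j, k} (∂g_{ij}/∂x_k) dx_k ∧ dx_i ∧ dx_j.
Expand each term, using dx_k ∧ dx_i ∧ dx_j = sgn(permutation) dx_{(a)} ∧ dx_{(b)} ∧ dx_{(c)} with (a < b < c) sorted:
  d(x*(w + 3*y)) includes (∂/∂x)(x*(w + 3*y)) dx = (w + 3*y) dx, which multiplied by dz ∧ dw gives (w + 3*y) dx ∧ dz ∧ dw
  d(x*(w + 3*y)) includes (∂/∂y)(x*(w + 3*y)) dy = (3*x) dy, which multiplied by dz ∧ dw gives (3*x) dy ∧ dz ∧ dw
Collecting like 3-forms: d(omega) = (w + 3*y) dx ∧ dz ∧ dw + (3*x) dy ∧ dz ∧ dw.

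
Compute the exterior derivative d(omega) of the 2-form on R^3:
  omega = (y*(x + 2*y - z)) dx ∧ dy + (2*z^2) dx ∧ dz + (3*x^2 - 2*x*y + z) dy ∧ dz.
d(omega) = (6*x - 3*y) dx ∧ dy ∧ dz

For a 2-form omega = sum_{i<j} g_{ij} dx_i ∧ dx_j, the exterior derivative is
  d(omega) = sum_{i<j} d(g_{ij}) ∧ dx_i ∧ dx_j = sum_{i<j, k} (∂g_{ij}/∂x_k) dx_k ∧ dx_i ∧ dx_j.
Expand each term, using dx_k ∧ dx_i ∧ dx_j = sgn(permutation) dx_{(a)} ∧ dx_{(b)} ∧ dx_{(c)} with (a < b < c) sorted:
  d(y*(x + 2*y - z)) includes (∂/∂z)(y*(x + 2*y - z)) dz = (-y) dz, which multiplied by dx ∧ dy gives (-y) dx ∧ dy ∧ dz
  d(3*x^2 - 2*x*y + z) includes (∂/∂x)(3*x^2 - 2*x*y + z) dx = (6*x - 2*y) dx, which multiplied by dy ∧ dz gives (6*x - 2*y) dx ∧ dy ∧ dz
Collecting like 3-forms: d(omega) = (6*x - 3*y) dx ∧ dy ∧ dz.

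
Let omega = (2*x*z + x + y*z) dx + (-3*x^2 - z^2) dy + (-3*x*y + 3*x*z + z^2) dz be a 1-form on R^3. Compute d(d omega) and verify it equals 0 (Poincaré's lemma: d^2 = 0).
d(d omega) = 0

Step 1: d omega = sum_{i<j} (∂f_j/∂x_i - ∂f_i/∂x_j) dx_i ∧ dx_j:
  coeff of dx ∧ dy: -6*x - z
  coeff of dx ∧ dz: -2*x - 4*y + 3*z
  coeff of dy ∧ dz: -3*x + 2*z
Step 2: Apply d again to each 2-form coefficient. The only possible 3-form in R^3 is dx ∧ dy ∧ dz, with coefficient
  ∂(coeff of dy∧dz)/∂x - ∂(coeff of dx∧dz)/∂y + ∂(coeff of dx∧dy)/∂z
  = ∂/∂x (-3*x + 2*z) - ∂/∂y (-2*x - 4*y + 3*z) + ∂/∂z (-6*x - z).
Each of these terms simplifies to sums of mixed partials that cancel in pairs. The result is 0 (by equality of mixed partials for smooth functions — Schwarz / Clairaut).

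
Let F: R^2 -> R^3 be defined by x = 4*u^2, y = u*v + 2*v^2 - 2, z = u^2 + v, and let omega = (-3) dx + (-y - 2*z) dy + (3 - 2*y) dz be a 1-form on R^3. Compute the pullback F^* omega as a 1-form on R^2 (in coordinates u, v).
F^* omega = (-6*u^2*v - 9*u*v^2 - 10*u - 2*v^3 - 2*v^2 + 2*v) du + (-2*u^3 - 9*u^2*v - 6*u*v^2 - 4*u*v + 2*u - 8*v^3 - 12*v^2 + 8*v + 7) dv

Using F^*(f dg) = (f ∘ F) d(g ∘ F), substitute each coordinate x_i by F_i(u, v) in f_i, and replace dx_i by d F_i = (∂F_i/∂u) du + (∂F_i/∂v) dv.
  For the x component: f_1(F) = -3; d F_1 = (8*u) du + (0) dv
  For the y component: f_2(F) = -2*u^2 - u*v - 2*v^2 - 2*v + 2; d F_2 = (v) du + (u + 4*v) dv
  For the z component: f_3(F) = -2*u*v - 4*v^2 + 7; d F_3 = (2*u) du + (1) dv
Combining and collecting du, dv coefficients:
  coeff of du: -6*u^2*v - 9*u*v^2 - 10*u - 2*v^3 - 2*v^2 + 2*v
  coeff of dv: -2*u^3 - 9*u^2*v - 6*u*v^2 - 4*u*v + 2*u - 8*v^3 - 12*v^2 + 8*v + 7
F^* omega = (-6*u^2*v - 9*u*v^2 - 10*u - 2*v^3 - 2*v^2 + 2*v) du + (-2*u^3 - 9*u^2*v - 6*u*v^2 - 4*u*v + 2*u - 8*v^3 - 12*v^2 + 8*v + 7) dv.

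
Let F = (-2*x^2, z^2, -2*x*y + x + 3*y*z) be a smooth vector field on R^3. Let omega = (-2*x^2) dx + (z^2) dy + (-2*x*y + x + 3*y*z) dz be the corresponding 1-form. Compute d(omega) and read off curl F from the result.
d(omega) = (-2*x + z) dy ∧ dz + (2*y - 1) dz ∧ dx + (0) dx ∧ dy; curl F = (-2*x + z, 2*y - 1, 0)

d omega = sum_{i<j} (∂f_j/∂x_i - ∂f_i/∂x_j) dx_i ∧ dx_j. Under the identification (dy ∧ dz, dz ∧ dx, dx ∧ dy) ↔ (e_x, e_y, e_z), the coefficients are exactly the components of curl F. Compute:
  ∂R/∂y - ∂Q/∂z = (-2*x + 3*z) - (2*z) = -2*x + z
  ∂P/∂z - ∂R/∂x = (0) - (1 - 2*y) = 2*y - 1
  ∂Q/∂x - ∂P/∂y = (0) - (0) = 0.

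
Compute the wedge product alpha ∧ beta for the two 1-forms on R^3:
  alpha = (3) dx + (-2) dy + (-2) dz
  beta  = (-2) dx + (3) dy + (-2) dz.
alpha ∧ beta = (5) dx ∧ dy + (-10) dx ∧ dz + (10) dy ∧ dz

Distribute the wedge, using dx_i ∧ dx_j = -dx_j ∧ dx_i and dx_i ∧ dx_i = 0. For each pair (i, j) with i < j, the coefficient of dx_i ∧ dx_j in alpha ∧ beta is (alpha_i * beta_j - alpha_j * beta_i). Collecting: alpha ∧ beta = (5) dx ∧ dy + (-10) dx ∧ dz + (10) dy ∧ dz.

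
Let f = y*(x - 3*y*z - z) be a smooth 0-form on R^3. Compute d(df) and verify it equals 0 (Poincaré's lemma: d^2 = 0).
d(df) = 0

Step 1: df = sum_i (∂f/∂x_i) dx_i = (y) dx + (x - 6*y*z - z) dy + (y*(-3*y - 1)) dz.
Step 2: Apply d again. Using the 1-form formula, the coefficient of dx ∧ dy in d(df) is ∂^2 f/∂x ∂y - ∂^2 f/∂y ∂x = (1) - (1) = 0 (equality of mixed partials for smooth f).
Similarly for dx ∧ dz and dy ∧ dz — all coefficients vanish. So d(df) = 0.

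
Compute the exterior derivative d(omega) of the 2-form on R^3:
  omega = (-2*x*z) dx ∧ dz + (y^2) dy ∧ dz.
d(omega) = 0

For a 2-form omega = sum_{i<j} g_{ij} dx_i ∧ dx_j, the exterior derivative is
  d(omega) = sum_{i<j} d(g_{ij}) ∧ dx_i ∧ dx_j = sum_{i<j, k} (∂g_{ij}/∂x_k) dx_k ∧ dx_i ∧ dx_j.
Expand each term, using dx_k ∧ dx_i ∧ dx_j = sgn(permutation) dx_{(a)} ∧ dx_{(b)} ∧ dx_{(c)} with (a < b < c) sorted:

Collecting like 3-forms: d(omega) = 0.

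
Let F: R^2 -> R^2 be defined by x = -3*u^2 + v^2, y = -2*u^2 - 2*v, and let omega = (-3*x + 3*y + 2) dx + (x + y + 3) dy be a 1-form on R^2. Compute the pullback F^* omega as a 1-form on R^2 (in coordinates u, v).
F^* omega = (2*u*(u^2 + 7*v^2 + 22*v - 12)) du + (6*u^2*v + 10*u^2 - 6*v^3 - 14*v^2 + 8*v - 6) dv

Using F^*(f dg) = (f ∘ F) d(g ∘ F), substitute each coordinate x_i by F_i(u, v) in f_i, and replace dx_i by d F_i = (∂F_i/∂u) du + (∂F_i/∂v) dv.
  For the x component: f_1(F) = 3*u^2 - 3*v^2 - 6*v + 2; d F_1 = (-6*u) du + (2*v) dv
  For the y component: f_2(F) = -5*u^2 + v^2 - 2*v + 3; d F_2 = (-4*u) du + (-2) dv
Combining and collecting du, dv coefficients:
  coeff of du: 2*u*(u^2 + 7*v^2 + 22*v - 12)
  coeff of dv: 6*u^2*v + 10*u^2 - 6*v^3 - 14*v^2 + 8*v - 6
F^* omega = (2*u*(u^2 + 7*v^2 + 22*v - 12)) du + (6*u^2*v + 10*u^2 - 6*v^3 - 14*v^2 + 8*v - 6) dv.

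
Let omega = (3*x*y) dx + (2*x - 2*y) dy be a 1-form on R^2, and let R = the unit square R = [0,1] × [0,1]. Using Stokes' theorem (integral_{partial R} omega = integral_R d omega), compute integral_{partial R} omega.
integral_(partial R) omega = 1/2

Stokes: integral_partial_R omega = integral_R d omega with d omega = (∂Q/∂x - ∂P/∂y) dx ∧ dy.
  ∂Q/∂x = 2
  ∂P/∂y = 3*x
  integrand = ∂Q/∂x - ∂P/∂y = 2 - 3*x.
Integrating over R: integral_0^1 integral_0^1 (2 - 3*x) dx dy = 1/2.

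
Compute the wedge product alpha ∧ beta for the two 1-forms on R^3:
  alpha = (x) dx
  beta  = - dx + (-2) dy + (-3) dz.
alpha ∧ beta = (-2*x) dx ∧ dy + (-3*x) dx ∧ dz

Distribute the wedge, using dx_i ∧ dx_j = -dx_j ∧ dx_i and dx_i ∧ dx_i = 0. For each pair (i, j) with i < j, the coefficient of dx_i ∧ dx_j in alpha ∧ beta is (alpha_i * beta_j - alpha_j * beta_i). Collecting: alpha ∧ beta = (-2*x) dx ∧ dy + (-3*x) dx ∧ dz.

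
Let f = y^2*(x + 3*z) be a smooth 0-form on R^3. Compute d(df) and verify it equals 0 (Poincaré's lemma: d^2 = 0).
d(df) = 0

Step 1: df = sum_i (∂f/∂x_i) dx_i = (y^2) dx + (2*y*(x + 3*z)) dy + (3*y^2) dz.
Step 2: Apply d again. Using the 1-form formula, the coefficient of dx ∧ dy in d(df) is ∂^2 f/∂x ∂y - ∂^2 f/∂y ∂x = (2*y) - (2*y) = 0 (equality of mixed partials for smooth f).
Similarly for dx ∧ dz and dy ∧ dz — all coefficients vanish. So d(df) = 0.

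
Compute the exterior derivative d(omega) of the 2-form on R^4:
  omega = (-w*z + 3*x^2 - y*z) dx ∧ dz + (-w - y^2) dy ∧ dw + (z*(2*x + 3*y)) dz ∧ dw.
d(omega) = (z) dx ∧ dy ∧ dz + (z) dx ∧ dz ∧ dw + (3*z) dy ∧ dz ∧ dw

For a 2-form omega = sum_{i<j} g_{ij} dx_i ∧ dx_j, the exterior derivative is
  d(omega) = sum_{i<j} d(g_{ij}) ∧ dx_i ∧ dx_j = sum_{i<j, k} (∂g_{ij}/∂x_k) dx_k ∧ dx_i ∧ dx_j.
Expand each term, using dx_k ∧ dx_i ∧ dx_j = sgn(permutation) dx_{(a)} ∧ dx_{(b)} ∧ dx_{(c)} with (a < b < c) sorted:
  d(-w*z + 3*x^2 - y*z) includes (∂/∂y)(-w*z + 3*x^2 - y*z) dy = (-z) dy, which multiplied by dx ∧ dz gives (z) dx ∧ dy ∧ dz
  d(-w*z + 3*x^2 - y*z) includes (∂/∂w)(-w*z + 3*x^2 - y*z) dw = (-z) dw, which multiplied by dx ∧ dz gives (-z) dx ∧ dz ∧ dw
  d(z*(2*x + 3*y)) includes (∂/∂x)(z*(2*x + 3*y)) dx = (2*z) dx, which multiplied by dz ∧ dw gives (2*z) dx ∧ dz ∧ dw
  d(z*(2*x + 3*y)) includes (∂/∂y)(z*(2*x + 3*y)) dy = (3*z) dy, which multiplied by dz ∧ dw gives (3*z) dy ∧ dz ∧ dw
Collecting like 3-forms: d(omega) = (z) dx ∧ dy ∧ dz + (z) dx ∧ dz ∧ dw + (3*z) dy ∧ dz ∧ dw.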